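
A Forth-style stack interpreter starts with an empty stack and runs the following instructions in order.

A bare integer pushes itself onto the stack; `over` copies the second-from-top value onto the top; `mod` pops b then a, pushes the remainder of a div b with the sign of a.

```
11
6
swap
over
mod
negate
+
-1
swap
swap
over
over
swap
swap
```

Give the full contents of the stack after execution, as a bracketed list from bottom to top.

[1, -1, 1, -1]

11     : [11]
6      : [11, 6]
swap   : [6, 11]
over   : [6, 11, 6]
mod    : [6, 5]
negate : [6, -5]
+      : [1]
-1     : [1, -1]
swap   : [-1, 1]
swap   : [1, -1]
over   : [1, -1, 1]
over   : [1, -1, 1, -1]
swap   : [1, -1, -1, 1]
swap   : [1, -1, 1, -1]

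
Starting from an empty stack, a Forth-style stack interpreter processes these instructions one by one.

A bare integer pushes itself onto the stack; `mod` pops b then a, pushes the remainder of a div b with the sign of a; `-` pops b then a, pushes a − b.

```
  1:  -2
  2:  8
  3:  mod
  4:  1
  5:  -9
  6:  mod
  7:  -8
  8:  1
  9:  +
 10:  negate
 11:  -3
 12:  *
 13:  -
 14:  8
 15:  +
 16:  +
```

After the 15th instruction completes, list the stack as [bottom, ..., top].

[-2, 30]

-2     → -2
8      → -2 8
mod    → -2
1      → -2 1
-9     → -2 1 -9
mod    → -2 1
-8     → -2 1 -8
1      → -2 1 -8 1
+      → -2 1 -7
negate → -2 1 7
-3     → -2 1 7 -3
*      → -2 1 -21
-      → -2 22
8      → -2 22 8
+      → -2 30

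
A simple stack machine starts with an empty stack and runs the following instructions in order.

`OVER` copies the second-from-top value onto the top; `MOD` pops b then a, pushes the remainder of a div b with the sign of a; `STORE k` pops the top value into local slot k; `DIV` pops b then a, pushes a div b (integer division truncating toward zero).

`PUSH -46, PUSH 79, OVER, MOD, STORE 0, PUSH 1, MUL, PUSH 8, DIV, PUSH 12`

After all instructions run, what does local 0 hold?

33

PUSH -46 -> -46
PUSH 79  -> -46 79
OVER     -> -46 79 -46
MOD      -> -46 33
STORE 0  -> -46
PUSH 1   -> -46 1
MUL      -> -46
PUSH 8   -> -46 8
DIV      -> -5
PUSH 12  -> -5 12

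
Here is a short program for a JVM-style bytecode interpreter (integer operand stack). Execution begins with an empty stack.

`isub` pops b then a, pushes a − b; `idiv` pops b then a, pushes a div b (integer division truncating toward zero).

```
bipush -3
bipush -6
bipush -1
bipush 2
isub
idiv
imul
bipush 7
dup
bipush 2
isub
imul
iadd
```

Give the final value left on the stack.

29

bipush -3  [-3]
bipush -6  [-3, -6]
bipush -1  [-3, -6, -1]
bipush 2   [-3, -6, -1, 2]
isub       [-3, -6, -3]
idiv       [-3, 2]
imul       [-6]
bipush 7   [-6, 7]
dup        [-6, 7, 7]
bipush 2   [-6, 7, 7, 2]
isub       [-6, 7, 5]
imul       [-6, 35]
iadd       [29]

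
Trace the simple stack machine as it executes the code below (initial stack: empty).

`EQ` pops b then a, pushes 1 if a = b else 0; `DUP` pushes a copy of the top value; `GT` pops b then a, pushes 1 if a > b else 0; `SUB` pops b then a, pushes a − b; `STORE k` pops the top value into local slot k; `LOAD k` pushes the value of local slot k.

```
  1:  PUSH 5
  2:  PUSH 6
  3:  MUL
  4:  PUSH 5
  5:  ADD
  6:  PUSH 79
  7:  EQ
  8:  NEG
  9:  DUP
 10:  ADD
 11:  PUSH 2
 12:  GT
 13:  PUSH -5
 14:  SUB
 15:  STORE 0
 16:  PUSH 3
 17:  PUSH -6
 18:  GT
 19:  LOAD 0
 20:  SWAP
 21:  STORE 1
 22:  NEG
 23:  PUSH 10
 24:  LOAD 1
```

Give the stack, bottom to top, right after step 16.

PUSH 5  -> [5]
PUSH 6  -> [5, 6]
MUL     -> [30]
PUSH 5  -> [30, 5]
ADD     -> [35]
PUSH 79 -> [35, 79]
EQ      -> [0]
NEG     -> [0]
DUP     -> [0, 0]
ADD     -> [0]
PUSH 2  -> [0, 2]
GT      -> [0]
PUSH -5 -> [0, -5]
SUB     -> [5]
STORE 0 -> []
PUSH 3  -> [3]

[3]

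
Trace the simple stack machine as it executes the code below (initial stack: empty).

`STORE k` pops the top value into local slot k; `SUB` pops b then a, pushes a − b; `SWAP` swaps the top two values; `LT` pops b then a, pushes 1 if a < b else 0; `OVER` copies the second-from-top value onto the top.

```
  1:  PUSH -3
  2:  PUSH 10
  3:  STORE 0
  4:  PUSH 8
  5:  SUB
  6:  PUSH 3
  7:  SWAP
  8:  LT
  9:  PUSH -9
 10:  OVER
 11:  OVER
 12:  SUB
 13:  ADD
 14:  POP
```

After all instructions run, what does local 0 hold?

PUSH -3 -> [-3]
PUSH 10 -> [-3, 10]
STORE 0 -> [-3]
PUSH 8  -> [-3, 8]
SUB     -> [-11]
PUSH 3  -> [-11, 3]
SWAP    -> [3, -11]
LT      -> [0]
PUSH -9 -> [0, -9]
OVER    -> [0, -9, 0]
OVER    -> [0, -9, 0, -9]
SUB     -> [0, -9, 9]
ADD     -> [0, 0]
POP     -> [0]

10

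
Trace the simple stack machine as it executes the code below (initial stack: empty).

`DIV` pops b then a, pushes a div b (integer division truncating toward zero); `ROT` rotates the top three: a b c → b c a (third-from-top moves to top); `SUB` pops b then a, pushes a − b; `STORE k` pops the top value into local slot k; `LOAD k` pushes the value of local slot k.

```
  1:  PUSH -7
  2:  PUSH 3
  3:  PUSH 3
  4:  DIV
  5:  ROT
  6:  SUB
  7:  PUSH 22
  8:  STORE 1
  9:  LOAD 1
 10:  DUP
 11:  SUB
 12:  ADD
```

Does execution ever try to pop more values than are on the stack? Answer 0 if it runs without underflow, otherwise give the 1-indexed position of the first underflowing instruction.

PUSH -7  -7
PUSH 3   -7 3
PUSH 3   -7 3 3
DIV      -7 1
ROT  — needs 3 operands, stack has 2 → underflow

5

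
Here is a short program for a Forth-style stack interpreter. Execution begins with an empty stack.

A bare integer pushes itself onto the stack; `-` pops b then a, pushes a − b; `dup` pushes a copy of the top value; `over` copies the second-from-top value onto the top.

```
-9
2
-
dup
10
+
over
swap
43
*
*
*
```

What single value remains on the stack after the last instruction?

-9   -> -9
2    -> -9 2
-    -> -11
dup  -> -11 -11
10   -> -11 -11 10
+    -> -11 -1
over -> -11 -1 -11
swap -> -11 -11 -1
43   -> -11 -11 -1 43
*    -> -11 -11 -43
*    -> -11 473
*    -> -5203

-5203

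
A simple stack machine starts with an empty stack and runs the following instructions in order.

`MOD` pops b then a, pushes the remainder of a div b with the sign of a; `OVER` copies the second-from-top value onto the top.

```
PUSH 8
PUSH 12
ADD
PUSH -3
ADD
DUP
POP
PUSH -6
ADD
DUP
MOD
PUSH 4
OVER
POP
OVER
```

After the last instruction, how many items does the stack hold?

PUSH 8   [8]
PUSH 12  [8, 12]
ADD      [20]
PUSH -3  [20, -3]
ADD      [17]
DUP      [17, 17]
POP      [17]
PUSH -6  [17, -6]
ADD      [11]
DUP      [11, 11]
MOD      [0]
PUSH 4   [0, 4]
OVER     [0, 4, 0]
POP      [0, 4]
OVER     [0, 4, 0]

3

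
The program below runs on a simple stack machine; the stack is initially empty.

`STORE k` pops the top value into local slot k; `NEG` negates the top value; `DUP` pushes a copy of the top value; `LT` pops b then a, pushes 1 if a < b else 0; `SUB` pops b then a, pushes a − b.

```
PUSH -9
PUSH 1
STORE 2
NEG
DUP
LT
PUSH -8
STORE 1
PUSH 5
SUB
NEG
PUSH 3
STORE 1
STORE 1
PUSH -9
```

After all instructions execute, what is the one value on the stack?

-9

PUSH -9  [-9]
PUSH 1   [-9, 1]
STORE 2  [-9]
NEG      [9]
DUP      [9, 9]
LT       [0]
PUSH -8  [0, -8]
STORE 1  [0]
PUSH 5   [0, 5]
SUB      [-5]
NEG      [5]
PUSH 3   [5, 3]
STORE 1  [5]
STORE 1  []
PUSH -9  [-9]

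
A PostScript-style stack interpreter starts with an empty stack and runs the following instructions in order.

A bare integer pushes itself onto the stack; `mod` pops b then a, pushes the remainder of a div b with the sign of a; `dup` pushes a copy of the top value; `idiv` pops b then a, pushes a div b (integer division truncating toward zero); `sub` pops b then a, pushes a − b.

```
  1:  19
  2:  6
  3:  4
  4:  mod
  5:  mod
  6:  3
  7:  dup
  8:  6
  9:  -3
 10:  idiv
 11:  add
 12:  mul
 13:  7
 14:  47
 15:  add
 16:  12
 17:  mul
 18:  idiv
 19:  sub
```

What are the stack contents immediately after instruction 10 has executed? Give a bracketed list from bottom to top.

[1, 3, 3, -2]

19    19
6     19 6
4     19 6 4
mod   19 2
mod   1
3     1 3
dup   1 3 3
6     1 3 3 6
-3    1 3 3 6 -3
idiv  1 3 3 -2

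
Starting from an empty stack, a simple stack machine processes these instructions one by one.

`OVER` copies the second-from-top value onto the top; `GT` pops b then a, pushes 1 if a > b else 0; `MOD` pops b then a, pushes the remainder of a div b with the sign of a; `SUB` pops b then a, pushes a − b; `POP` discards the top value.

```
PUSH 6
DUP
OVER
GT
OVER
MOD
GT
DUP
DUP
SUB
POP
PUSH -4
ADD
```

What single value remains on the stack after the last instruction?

-3

PUSH 6  -> [6]
DUP     -> [6, 6]
OVER    -> [6, 6, 6]
GT      -> [6, 0]
OVER    -> [6, 0, 6]
MOD     -> [6, 0]
GT      -> [1]
DUP     -> [1, 1]
DUP     -> [1, 1, 1]
SUB     -> [1, 0]
POP     -> [1]
PUSH -4 -> [1, -4]
ADD     -> [-3]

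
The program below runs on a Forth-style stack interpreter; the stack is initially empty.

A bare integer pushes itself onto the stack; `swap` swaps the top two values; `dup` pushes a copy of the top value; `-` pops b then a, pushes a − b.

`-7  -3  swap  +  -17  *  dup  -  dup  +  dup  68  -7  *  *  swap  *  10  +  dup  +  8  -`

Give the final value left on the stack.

-7   -> [-7]
-3   -> [-7, -3]
swap -> [-3, -7]
+    -> [-10]
-17  -> [-10, -17]
*    -> [170]
dup  -> [170, 170]
-    -> [0]
dup  -> [0, 0]
+    -> [0]
dup  -> [0, 0]
68   -> [0, 0, 68]
-7   -> [0, 0, 68, -7]
*    -> [0, 0, -476]
*    -> [0, 0]
swap -> [0, 0]
*    -> [0]
10   -> [0, 10]
+    -> [10]
dup  -> [10, 10]
+    -> [20]
8    -> [20, 8]
-    -> [12]

12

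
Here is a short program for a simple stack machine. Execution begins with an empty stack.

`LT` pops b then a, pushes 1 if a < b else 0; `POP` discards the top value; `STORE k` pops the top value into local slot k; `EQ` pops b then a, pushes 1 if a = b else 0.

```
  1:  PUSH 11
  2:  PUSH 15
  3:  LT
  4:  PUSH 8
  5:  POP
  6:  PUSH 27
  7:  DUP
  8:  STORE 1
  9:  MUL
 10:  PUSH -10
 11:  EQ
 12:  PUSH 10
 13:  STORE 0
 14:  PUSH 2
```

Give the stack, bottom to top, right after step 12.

PUSH 11   [11]
PUSH 15   [11, 15]
LT        [1]
PUSH 8    [1, 8]
POP       [1]
PUSH 27   [1, 27]
DUP       [1, 27, 27]
STORE 1   [1, 27]
MUL       [27]
PUSH -10  [27, -10]
EQ        [0]
PUSH 10   [0, 10]

[0, 10]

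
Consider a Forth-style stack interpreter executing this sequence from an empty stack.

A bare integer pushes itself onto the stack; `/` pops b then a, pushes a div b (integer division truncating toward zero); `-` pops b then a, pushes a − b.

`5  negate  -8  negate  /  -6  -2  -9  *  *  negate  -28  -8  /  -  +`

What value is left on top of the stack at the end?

5      : 5
negate : -5
-8     : -5 -8
negate : -5 8
/      : 0
-6     : 0 -6
-2     : 0 -6 -2
-9     : 0 -6 -2 -9
*      : 0 -6 18
*      : 0 -108
negate : 0 108
-28    : 0 108 -28
-8     : 0 108 -28 -8
/      : 0 108 3
-      : 0 105
+      : 105

105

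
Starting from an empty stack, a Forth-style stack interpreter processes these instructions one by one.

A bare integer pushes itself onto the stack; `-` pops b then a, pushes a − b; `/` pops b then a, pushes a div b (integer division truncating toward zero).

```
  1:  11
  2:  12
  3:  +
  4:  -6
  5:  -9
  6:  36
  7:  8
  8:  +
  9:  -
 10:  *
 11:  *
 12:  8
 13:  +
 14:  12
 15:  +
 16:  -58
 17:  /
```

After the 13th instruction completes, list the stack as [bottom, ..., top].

[7322]

11 -> 11
12 -> 11 12
+  -> 23
-6 -> 23 -6
-9 -> 23 -6 -9
36 -> 23 -6 -9 36
8  -> 23 -6 -9 36 8
+  -> 23 -6 -9 44
-  -> 23 -6 -53
*  -> 23 318
*  -> 7314
8  -> 7314 8
+  -> 7322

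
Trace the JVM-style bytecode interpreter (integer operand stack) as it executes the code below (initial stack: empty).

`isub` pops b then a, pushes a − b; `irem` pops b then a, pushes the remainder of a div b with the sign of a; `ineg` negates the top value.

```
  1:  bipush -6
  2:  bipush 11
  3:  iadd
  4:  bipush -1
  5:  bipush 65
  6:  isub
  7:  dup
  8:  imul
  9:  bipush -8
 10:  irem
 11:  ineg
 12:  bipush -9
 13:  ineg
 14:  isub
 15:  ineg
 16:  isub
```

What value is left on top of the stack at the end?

bipush -6 : -6
bipush 11 : -6 11
iadd      : 5
bipush -1 : 5 -1
bipush 65 : 5 -1 65
isub      : 5 -66
dup       : 5 -66 -66
imul      : 5 4356
bipush -8 : 5 4356 -8
irem      : 5 4
ineg      : 5 -4
bipush -9 : 5 -4 -9
ineg      : 5 -4 9
isub      : 5 -13
ineg      : 5 13
isub      : -8

-8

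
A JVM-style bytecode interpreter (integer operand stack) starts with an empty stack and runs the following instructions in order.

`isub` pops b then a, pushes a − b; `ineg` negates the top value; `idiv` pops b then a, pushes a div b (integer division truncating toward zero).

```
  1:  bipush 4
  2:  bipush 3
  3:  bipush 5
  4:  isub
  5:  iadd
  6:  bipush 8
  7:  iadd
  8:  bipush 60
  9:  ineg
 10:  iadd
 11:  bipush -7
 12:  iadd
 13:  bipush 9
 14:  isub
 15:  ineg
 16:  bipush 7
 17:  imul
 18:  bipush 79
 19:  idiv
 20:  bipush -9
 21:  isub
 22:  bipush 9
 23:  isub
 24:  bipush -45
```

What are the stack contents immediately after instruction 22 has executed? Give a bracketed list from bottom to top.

bipush 4  -> 4
bipush 3  -> 4 3
bipush 5  -> 4 3 5
isub      -> 4 -2
iadd      -> 2
bipush 8  -> 2 8
iadd      -> 10
bipush 60 -> 10 60
ineg      -> 10 -60
iadd      -> -50
bipush -7 -> -50 -7
iadd      -> -57
bipush 9  -> -57 9
isub      -> -66
ineg      -> 66
bipush 7  -> 66 7
imul      -> 462
bipush 79 -> 462 79
idiv      -> 5
bipush -9 -> 5 -9
isub      -> 14
bipush 9  -> 14 9

[14, 9]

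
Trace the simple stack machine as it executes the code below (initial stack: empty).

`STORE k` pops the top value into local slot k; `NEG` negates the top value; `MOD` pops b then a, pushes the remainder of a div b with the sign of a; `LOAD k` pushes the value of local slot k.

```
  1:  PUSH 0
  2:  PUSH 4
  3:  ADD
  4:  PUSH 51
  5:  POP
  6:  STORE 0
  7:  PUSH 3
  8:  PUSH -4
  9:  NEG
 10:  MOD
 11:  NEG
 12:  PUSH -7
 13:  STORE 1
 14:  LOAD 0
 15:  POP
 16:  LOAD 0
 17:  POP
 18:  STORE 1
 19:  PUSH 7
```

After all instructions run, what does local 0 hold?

PUSH 0  → 0
PUSH 4  → 0 4
ADD     → 4
PUSH 51 → 4 51
POP     → 4
STORE 0 → (empty)
PUSH 3  → 3
PUSH -4 → 3 -4
NEG     → 3 4
MOD     → 3
NEG     → -3
PUSH -7 → -3 -7
STORE 1 → -3
LOAD 0  → -3 4
POP     → -3
LOAD 0  → -3 4
POP     → -3
STORE 1 → (empty)
PUSH 7  → 7

4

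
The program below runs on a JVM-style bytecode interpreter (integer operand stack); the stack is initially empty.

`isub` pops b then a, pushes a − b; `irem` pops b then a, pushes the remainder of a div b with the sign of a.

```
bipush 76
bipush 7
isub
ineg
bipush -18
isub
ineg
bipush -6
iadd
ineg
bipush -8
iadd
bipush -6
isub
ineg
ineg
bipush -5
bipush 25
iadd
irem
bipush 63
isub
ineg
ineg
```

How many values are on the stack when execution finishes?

bipush 76   [76]
bipush 7    [76, 7]
isub        [69]
ineg        [-69]
bipush -18  [-69, -18]
isub        [-51]
ineg        [51]
bipush -6   [51, -6]
iadd        [45]
ineg        [-45]
bipush -8   [-45, -8]
iadd        [-53]
bipush -6   [-53, -6]
isub        [-47]
ineg        [47]
ineg        [-47]
bipush -5   [-47, -5]
bipush 25   [-47, -5, 25]
iadd        [-47, 20]
irem        [-7]
bipush 63   [-7, 63]
isub        [-70]
ineg        [70]
ineg        [-70]

1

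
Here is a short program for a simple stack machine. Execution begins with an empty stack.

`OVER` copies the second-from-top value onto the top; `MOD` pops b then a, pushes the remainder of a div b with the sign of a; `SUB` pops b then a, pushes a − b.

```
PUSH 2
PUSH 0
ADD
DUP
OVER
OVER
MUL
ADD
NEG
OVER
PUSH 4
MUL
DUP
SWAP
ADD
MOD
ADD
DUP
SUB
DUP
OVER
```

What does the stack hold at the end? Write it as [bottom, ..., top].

[0, 0, 0]

PUSH 2 → 2
PUSH 0 → 2 0
ADD    → 2
DUP    → 2 2
OVER   → 2 2 2
OVER   → 2 2 2 2
MUL    → 2 2 4
ADD    → 2 6
NEG    → 2 -6
OVER   → 2 -6 2
PUSH 4 → 2 -6 2 4
MUL    → 2 -6 8
DUP    → 2 -6 8 8
SWAP   → 2 -6 8 8
ADD    → 2 -6 16
MOD    → 2 -6
ADD    → -4
DUP    → -4 -4
SUB    → 0
DUP    → 0 0
OVER   → 0 0 0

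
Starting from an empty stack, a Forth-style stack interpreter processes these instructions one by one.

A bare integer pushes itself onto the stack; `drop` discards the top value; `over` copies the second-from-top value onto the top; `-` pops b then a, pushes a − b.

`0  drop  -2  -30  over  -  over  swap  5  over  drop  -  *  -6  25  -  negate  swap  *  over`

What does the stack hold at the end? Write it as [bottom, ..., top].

[-2, 2046, -2]

0       [0]
drop    []
-2      [-2]
-30     [-2, -30]
over    [-2, -30, -2]
-       [-2, -28]
over    [-2, -28, -2]
swap    [-2, -2, -28]
5       [-2, -2, -28, 5]
over    [-2, -2, -28, 5, -28]
drop    [-2, -2, -28, 5]
-       [-2, -2, -33]
*       [-2, 66]
-6      [-2, 66, -6]
25      [-2, 66, -6, 25]
-       [-2, 66, -31]
negate  [-2, 66, 31]
swap    [-2, 31, 66]
*       [-2, 2046]
over    [-2, 2046, -2]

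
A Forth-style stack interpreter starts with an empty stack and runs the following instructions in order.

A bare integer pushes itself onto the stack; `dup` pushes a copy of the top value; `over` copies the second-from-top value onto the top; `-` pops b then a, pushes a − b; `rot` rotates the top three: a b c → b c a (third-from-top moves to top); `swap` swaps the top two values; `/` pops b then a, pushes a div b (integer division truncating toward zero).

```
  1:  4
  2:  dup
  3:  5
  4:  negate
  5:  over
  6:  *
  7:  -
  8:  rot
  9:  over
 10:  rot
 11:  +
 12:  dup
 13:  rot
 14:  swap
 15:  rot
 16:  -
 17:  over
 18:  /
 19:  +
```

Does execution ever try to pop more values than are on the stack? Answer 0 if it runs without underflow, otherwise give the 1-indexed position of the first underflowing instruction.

8

4      -> [4]
dup    -> [4, 4]
5      -> [4, 4, 5]
negate -> [4, 4, -5]
over   -> [4, 4, -5, 4]
*      -> [4, 4, -20]
-      -> [4, 24]
rot  — needs 3 operands, stack has 2 → underflow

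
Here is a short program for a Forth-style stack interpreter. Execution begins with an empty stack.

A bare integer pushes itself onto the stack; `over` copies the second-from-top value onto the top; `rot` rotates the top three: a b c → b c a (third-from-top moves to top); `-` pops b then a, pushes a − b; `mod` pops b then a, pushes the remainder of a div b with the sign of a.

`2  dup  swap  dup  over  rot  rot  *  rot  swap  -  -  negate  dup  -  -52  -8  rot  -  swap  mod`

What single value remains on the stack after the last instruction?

2      : [2]
dup    : [2, 2]
swap   : [2, 2]
dup    : [2, 2, 2]
over   : [2, 2, 2, 2]
rot    : [2, 2, 2, 2]
rot    : [2, 2, 2, 2]
*      : [2, 2, 4]
rot    : [2, 4, 2]
swap   : [2, 2, 4]
-      : [2, -2]
-      : [4]
negate : [-4]
dup    : [-4, -4]
-      : [0]
-52    : [0, -52]
-8     : [0, -52, -8]
rot    : [-52, -8, 0]
-      : [-52, -8]
swap   : [-8, -52]
mod    : [-8]

-8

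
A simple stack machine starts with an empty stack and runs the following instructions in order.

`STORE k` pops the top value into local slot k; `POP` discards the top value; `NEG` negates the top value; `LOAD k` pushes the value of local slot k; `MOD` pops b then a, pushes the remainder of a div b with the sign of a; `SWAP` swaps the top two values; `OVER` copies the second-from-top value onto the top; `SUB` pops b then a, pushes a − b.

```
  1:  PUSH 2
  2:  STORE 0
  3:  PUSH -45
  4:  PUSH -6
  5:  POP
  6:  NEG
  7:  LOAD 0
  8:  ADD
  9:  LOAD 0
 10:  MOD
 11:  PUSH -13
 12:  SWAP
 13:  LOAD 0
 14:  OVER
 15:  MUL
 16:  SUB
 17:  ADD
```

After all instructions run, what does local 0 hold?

2

PUSH 2   → 2
STORE 0  → (empty)
PUSH -45 → -45
PUSH -6  → -45 -6
POP      → -45
NEG      → 45
LOAD 0   → 45 2
ADD      → 47
LOAD 0   → 47 2
MOD      → 1
PUSH -13 → 1 -13
SWAP     → -13 1
LOAD 0   → -13 1 2
OVER     → -13 1 2 1
MUL      → -13 1 2
SUB      → -13 -1
ADD      → -14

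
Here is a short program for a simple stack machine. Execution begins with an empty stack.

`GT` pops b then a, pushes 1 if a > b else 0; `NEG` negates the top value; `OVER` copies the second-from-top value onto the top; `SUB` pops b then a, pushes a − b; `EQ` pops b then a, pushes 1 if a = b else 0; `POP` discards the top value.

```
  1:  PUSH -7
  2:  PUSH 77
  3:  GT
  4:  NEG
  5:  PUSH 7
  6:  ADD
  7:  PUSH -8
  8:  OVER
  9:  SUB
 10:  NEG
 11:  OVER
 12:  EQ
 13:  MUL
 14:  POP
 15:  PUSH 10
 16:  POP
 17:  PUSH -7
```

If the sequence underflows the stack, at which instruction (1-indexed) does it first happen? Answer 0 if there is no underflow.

PUSH -7 → [-7]
PUSH 77 → [-7, 77]
GT      → [0]
NEG     → [0]
PUSH 7  → [0, 7]
ADD     → [7]
PUSH -8 → [7, -8]
OVER    → [7, -8, 7]
SUB     → [7, -15]
NEG     → [7, 15]
OVER    → [7, 15, 7]
EQ      → [7, 0]
MUL     → [0]
POP     → []
PUSH 10 → [10]
POP     → []
PUSH -7 → [-7]

0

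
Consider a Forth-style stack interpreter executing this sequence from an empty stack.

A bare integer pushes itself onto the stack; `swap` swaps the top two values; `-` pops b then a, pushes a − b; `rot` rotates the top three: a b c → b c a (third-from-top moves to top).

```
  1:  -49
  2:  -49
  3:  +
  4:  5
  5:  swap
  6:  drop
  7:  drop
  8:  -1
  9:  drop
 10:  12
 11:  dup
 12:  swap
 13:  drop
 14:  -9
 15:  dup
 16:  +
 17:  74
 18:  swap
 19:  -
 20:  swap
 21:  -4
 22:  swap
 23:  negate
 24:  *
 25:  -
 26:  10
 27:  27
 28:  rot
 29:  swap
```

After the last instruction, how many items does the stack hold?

3

-49    -> -49
-49    -> -49 -49
+      -> -98
5      -> -98 5
swap   -> 5 -98
drop   -> 5
drop   -> (empty)
-1     -> -1
drop   -> (empty)
12     -> 12
dup    -> 12 12
swap   -> 12 12
drop   -> 12
-9     -> 12 -9
dup    -> 12 -9 -9
+      -> 12 -18
74     -> 12 -18 74
swap   -> 12 74 -18
-      -> 12 92
swap   -> 92 12
-4     -> 92 12 -4
swap   -> 92 -4 12
negate -> 92 -4 -12
*      -> 92 48
-      -> 44
10     -> 44 10
27     -> 44 10 27
rot    -> 10 27 44
swap   -> 10 44 27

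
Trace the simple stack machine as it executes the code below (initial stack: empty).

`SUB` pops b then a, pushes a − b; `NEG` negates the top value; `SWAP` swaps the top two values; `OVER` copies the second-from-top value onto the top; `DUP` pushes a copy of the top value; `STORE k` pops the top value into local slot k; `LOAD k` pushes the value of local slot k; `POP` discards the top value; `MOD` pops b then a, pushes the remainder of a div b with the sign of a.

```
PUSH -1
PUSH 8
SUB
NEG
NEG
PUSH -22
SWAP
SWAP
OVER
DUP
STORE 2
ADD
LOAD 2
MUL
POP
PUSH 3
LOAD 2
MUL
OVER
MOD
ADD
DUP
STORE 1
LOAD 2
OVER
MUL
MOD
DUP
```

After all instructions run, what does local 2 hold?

-9

PUSH -1  : [-1]
PUSH 8   : [-1, 8]
SUB      : [-9]
NEG      : [9]
NEG      : [-9]
PUSH -22 : [-9, -22]
SWAP     : [-22, -9]
SWAP     : [-9, -22]
OVER     : [-9, -22, -9]
DUP      : [-9, -22, -9, -9]
STORE 2  : [-9, -22, -9]
ADD      : [-9, -31]
LOAD 2   : [-9, -31, -9]
MUL      : [-9, 279]
POP      : [-9]
PUSH 3   : [-9, 3]
LOAD 2   : [-9, 3, -9]
MUL      : [-9, -27]
OVER     : [-9, -27, -9]
MOD      : [-9, 0]
ADD      : [-9]
DUP      : [-9, -9]
STORE 1  : [-9]
LOAD 2   : [-9, -9]
OVER     : [-9, -9, -9]
MUL      : [-9, 81]
MOD      : [-9]
DUP      : [-9, -9]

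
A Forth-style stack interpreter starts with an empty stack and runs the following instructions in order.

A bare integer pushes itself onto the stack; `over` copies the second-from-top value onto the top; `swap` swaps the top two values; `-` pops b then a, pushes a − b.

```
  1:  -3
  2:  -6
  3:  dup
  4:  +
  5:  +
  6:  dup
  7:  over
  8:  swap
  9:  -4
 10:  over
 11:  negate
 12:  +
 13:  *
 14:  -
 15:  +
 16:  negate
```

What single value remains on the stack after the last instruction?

-3     : -3
-6     : -3 -6
dup    : -3 -6 -6
+      : -3 -12
+      : -15
dup    : -15 -15
over   : -15 -15 -15
swap   : -15 -15 -15
-4     : -15 -15 -15 -4
over   : -15 -15 -15 -4 -15
negate : -15 -15 -15 -4 15
+      : -15 -15 -15 11
*      : -15 -15 -165
-      : -15 150
+      : 135
negate : -135

-135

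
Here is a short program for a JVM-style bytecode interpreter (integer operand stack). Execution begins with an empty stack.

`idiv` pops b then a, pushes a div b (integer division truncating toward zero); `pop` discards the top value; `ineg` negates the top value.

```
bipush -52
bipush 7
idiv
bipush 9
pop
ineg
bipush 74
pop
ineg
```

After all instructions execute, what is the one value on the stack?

-7

bipush -52  [-52]
bipush 7    [-52, 7]
idiv        [-7]
bipush 9    [-7, 9]
pop         [-7]
ineg        [7]
bipush 74   [7, 74]
pop         [7]
ineg        [-7]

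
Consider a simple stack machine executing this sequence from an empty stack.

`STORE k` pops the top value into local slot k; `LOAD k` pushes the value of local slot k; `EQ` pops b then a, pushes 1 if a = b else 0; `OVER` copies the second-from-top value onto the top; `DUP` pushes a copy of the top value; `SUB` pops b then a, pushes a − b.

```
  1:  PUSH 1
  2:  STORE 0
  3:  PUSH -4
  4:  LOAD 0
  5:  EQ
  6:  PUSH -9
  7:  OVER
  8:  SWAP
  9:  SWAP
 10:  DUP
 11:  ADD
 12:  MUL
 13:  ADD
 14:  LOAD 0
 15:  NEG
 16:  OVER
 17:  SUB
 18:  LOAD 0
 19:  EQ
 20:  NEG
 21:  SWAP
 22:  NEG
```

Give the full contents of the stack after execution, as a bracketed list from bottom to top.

PUSH 1   [1]
STORE 0  []
PUSH -4  [-4]
LOAD 0   [-4, 1]
EQ       [0]
PUSH -9  [0, -9]
OVER     [0, -9, 0]
SWAP     [0, 0, -9]
SWAP     [0, -9, 0]
DUP      [0, -9, 0, 0]
ADD      [0, -9, 0]
MUL      [0, 0]
ADD      [0]
LOAD 0   [0, 1]
NEG      [0, -1]
OVER     [0, -1, 0]
SUB      [0, -1]
LOAD 0   [0, -1, 1]
EQ       [0, 0]
NEG      [0, 0]
SWAP     [0, 0]
NEG      [0, 0]

[0, 0]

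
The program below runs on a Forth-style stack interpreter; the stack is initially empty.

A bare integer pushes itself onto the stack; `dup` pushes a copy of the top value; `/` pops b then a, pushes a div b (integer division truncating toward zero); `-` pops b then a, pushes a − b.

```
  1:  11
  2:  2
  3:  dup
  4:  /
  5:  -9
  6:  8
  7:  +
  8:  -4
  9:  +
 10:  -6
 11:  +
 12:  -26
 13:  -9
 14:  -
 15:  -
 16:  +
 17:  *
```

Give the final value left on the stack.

77

11  : [11]
2   : [11, 2]
dup : [11, 2, 2]
/   : [11, 1]
-9  : [11, 1, -9]
8   : [11, 1, -9, 8]
+   : [11, 1, -1]
-4  : [11, 1, -1, -4]
+   : [11, 1, -5]
-6  : [11, 1, -5, -6]
+   : [11, 1, -11]
-26 : [11, 1, -11, -26]
-9  : [11, 1, -11, -26, -9]
-   : [11, 1, -11, -17]
-   : [11, 1, 6]
+   : [11, 7]
*   : [77]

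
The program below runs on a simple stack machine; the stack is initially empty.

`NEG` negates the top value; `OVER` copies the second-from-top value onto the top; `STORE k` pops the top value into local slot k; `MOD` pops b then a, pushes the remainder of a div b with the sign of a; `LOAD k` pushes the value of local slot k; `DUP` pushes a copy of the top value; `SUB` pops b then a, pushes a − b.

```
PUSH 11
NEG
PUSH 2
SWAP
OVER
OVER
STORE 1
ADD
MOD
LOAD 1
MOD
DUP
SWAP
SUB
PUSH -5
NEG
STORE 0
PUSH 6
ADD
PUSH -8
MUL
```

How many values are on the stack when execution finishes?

1

PUSH 11  [11]
NEG      [-11]
PUSH 2   [-11, 2]
SWAP     [2, -11]
OVER     [2, -11, 2]
OVER     [2, -11, 2, -11]
STORE 1  [2, -11, 2]
ADD      [2, -9]
MOD      [2]
LOAD 1   [2, -11]
MOD      [2]
DUP      [2, 2]
SWAP     [2, 2]
SUB      [0]
PUSH -5  [0, -5]
NEG      [0, 5]
STORE 0  [0]
PUSH 6   [0, 6]
ADD      [6]
PUSH -8  [6, -8]
MUL      [-48]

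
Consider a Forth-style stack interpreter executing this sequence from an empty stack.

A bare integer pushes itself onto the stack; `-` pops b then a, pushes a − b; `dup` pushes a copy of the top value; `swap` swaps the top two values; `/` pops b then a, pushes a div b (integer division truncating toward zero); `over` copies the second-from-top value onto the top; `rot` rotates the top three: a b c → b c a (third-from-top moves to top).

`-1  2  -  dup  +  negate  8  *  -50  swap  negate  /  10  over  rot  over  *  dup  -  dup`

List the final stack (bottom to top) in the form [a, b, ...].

-1      [-1]
2       [-1, 2]
-       [-3]
dup     [-3, -3]
+       [-6]
negate  [6]
8       [6, 8]
*       [48]
-50     [48, -50]
swap    [-50, 48]
negate  [-50, -48]
/       [1]
10      [1, 10]
over    [1, 10, 1]
rot     [10, 1, 1]
over    [10, 1, 1, 1]
*       [10, 1, 1]
dup     [10, 1, 1, 1]
-       [10, 1, 0]
dup     [10, 1, 0, 0]

[10, 1, 0, 0]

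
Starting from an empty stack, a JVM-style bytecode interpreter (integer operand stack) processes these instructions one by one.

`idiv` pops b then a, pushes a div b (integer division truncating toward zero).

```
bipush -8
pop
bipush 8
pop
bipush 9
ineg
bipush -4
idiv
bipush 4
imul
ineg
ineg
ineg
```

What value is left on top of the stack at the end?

bipush -8 -> -8
pop       -> (empty)
bipush 8  -> 8
pop       -> (empty)
bipush 9  -> 9
ineg      -> -9
bipush -4 -> -9 -4
idiv      -> 2
bipush 4  -> 2 4
imul      -> 8
ineg      -> -8
ineg      -> 8
ineg      -> -8

-8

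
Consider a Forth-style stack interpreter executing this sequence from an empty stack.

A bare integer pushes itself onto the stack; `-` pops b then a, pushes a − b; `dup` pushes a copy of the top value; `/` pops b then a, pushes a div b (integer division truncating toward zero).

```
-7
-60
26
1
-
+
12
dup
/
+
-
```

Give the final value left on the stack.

27

-7  -> [-7]
-60 -> [-7, -60]
26  -> [-7, -60, 26]
1   -> [-7, -60, 26, 1]
-   -> [-7, -60, 25]
+   -> [-7, -35]
12  -> [-7, -35, 12]
dup -> [-7, -35, 12, 12]
/   -> [-7, -35, 1]
+   -> [-7, -34]
-   -> [27]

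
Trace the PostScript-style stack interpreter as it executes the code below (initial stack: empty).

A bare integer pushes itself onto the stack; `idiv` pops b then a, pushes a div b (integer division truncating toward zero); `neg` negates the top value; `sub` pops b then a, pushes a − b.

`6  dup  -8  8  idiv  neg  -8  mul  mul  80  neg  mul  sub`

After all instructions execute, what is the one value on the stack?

-3834

6    : [6]
dup  : [6, 6]
-8   : [6, 6, -8]
8    : [6, 6, -8, 8]
idiv : [6, 6, -1]
neg  : [6, 6, 1]
-8   : [6, 6, 1, -8]
mul  : [6, 6, -8]
mul  : [6, -48]
80   : [6, -48, 80]
neg  : [6, -48, -80]
mul  : [6, 3840]
sub  : [-3834]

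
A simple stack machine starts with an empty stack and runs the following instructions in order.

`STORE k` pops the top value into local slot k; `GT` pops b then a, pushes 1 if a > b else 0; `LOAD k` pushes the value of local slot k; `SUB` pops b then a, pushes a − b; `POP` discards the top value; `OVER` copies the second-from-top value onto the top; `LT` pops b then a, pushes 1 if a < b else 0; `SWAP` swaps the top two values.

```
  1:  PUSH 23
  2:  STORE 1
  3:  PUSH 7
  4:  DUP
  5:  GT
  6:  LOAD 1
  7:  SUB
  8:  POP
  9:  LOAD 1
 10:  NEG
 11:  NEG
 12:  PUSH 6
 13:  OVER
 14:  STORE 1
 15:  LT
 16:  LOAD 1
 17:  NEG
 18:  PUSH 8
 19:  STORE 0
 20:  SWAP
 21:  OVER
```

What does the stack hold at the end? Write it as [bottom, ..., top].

PUSH 23  23
STORE 1  (empty)
PUSH 7   7
DUP      7 7
GT       0
LOAD 1   0 23
SUB      -23
POP      (empty)
LOAD 1   23
NEG      -23
NEG      23
PUSH 6   23 6
OVER     23 6 23
STORE 1  23 6
LT       0
LOAD 1   0 23
NEG      0 -23
PUSH 8   0 -23 8
STORE 0  0 -23
SWAP     -23 0
OVER     -23 0 -23

[-23, 0, -23]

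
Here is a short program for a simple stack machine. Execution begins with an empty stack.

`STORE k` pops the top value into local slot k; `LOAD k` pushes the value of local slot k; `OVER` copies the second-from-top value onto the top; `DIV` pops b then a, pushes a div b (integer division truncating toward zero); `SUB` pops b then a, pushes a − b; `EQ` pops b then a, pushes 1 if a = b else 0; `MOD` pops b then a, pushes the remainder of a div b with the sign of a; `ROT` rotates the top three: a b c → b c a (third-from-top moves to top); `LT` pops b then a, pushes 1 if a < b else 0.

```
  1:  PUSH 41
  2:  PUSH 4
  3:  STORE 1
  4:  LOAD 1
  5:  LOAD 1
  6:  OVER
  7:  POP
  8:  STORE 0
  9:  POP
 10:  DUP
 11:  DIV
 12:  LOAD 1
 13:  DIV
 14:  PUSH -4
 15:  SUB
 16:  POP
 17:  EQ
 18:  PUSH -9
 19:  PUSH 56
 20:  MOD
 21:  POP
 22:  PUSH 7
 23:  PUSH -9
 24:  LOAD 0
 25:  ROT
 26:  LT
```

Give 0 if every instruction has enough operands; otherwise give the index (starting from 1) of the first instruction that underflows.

PUSH 41 -> 41
PUSH 4  -> 41 4
STORE 1 -> 41
LOAD 1  -> 41 4
LOAD 1  -> 41 4 4
OVER    -> 41 4 4 4
POP     -> 41 4 4
STORE 0 -> 41 4
POP     -> 41
DUP     -> 41 41
DIV     -> 1
LOAD 1  -> 1 4
DIV     -> 0
PUSH -4 -> 0 -4
SUB     -> 4
POP     -> (empty)
EQ  — needs 2 operands, stack has 0 → underflow

17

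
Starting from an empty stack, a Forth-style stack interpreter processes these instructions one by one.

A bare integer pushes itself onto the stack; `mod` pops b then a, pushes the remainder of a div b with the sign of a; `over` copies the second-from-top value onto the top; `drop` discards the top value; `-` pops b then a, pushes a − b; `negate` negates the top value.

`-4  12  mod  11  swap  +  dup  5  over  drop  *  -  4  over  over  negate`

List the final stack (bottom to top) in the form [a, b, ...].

-4     : [-4]
12     : [-4, 12]
mod    : [-4]
11     : [-4, 11]
swap   : [11, -4]
+      : [7]
dup    : [7, 7]
5      : [7, 7, 5]
over   : [7, 7, 5, 7]
drop   : [7, 7, 5]
*      : [7, 35]
-      : [-28]
4      : [-28, 4]
over   : [-28, 4, -28]
over   : [-28, 4, -28, 4]
negate : [-28, 4, -28, -4]

[-28, 4, -28, -4]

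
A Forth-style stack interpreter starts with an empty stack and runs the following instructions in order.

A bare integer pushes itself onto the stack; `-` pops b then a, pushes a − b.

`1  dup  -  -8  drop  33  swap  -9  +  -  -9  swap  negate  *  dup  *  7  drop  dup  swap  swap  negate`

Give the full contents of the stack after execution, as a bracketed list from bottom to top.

1      → [1]
dup    → [1, 1]
-      → [0]
-8     → [0, -8]
drop   → [0]
33     → [0, 33]
swap   → [33, 0]
-9     → [33, 0, -9]
+      → [33, -9]
-      → [42]
-9     → [42, -9]
swap   → [-9, 42]
negate → [-9, -42]
*      → [378]
dup    → [378, 378]
*      → [142884]
7      → [142884, 7]
drop   → [142884]
dup    → [142884, 142884]
swap   → [142884, 142884]
swap   → [142884, 142884]
negate → [142884, -142884]

[142884, -142884]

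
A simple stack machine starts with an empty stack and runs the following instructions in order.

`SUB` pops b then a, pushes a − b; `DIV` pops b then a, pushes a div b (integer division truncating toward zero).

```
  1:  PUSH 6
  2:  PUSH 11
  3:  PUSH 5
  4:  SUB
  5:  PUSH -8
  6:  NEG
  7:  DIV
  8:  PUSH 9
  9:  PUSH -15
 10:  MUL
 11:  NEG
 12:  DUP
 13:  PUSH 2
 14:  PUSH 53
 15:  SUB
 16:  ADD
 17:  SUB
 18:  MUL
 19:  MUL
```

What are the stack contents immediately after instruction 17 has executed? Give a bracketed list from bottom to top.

PUSH 6   : [6]
PUSH 11  : [6, 11]
PUSH 5   : [6, 11, 5]
SUB      : [6, 6]
PUSH -8  : [6, 6, -8]
NEG      : [6, 6, 8]
DIV      : [6, 0]
PUSH 9   : [6, 0, 9]
PUSH -15 : [6, 0, 9, -15]
MUL      : [6, 0, -135]
NEG      : [6, 0, 135]
DUP      : [6, 0, 135, 135]
PUSH 2   : [6, 0, 135, 135, 2]
PUSH 53  : [6, 0, 135, 135, 2, 53]
SUB      : [6, 0, 135, 135, -51]
ADD      : [6, 0, 135, 84]
SUB      : [6, 0, 51]

[6, 0, 51]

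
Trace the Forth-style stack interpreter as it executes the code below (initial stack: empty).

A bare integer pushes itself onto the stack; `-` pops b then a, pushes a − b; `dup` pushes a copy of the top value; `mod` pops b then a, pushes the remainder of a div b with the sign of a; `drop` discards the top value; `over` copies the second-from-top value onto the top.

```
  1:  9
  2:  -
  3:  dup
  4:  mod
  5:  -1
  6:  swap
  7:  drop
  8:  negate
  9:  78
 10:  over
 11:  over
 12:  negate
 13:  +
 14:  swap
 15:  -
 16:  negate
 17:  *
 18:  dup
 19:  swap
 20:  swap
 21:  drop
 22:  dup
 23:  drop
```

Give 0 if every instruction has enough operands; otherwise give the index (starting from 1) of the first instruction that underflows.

2

9  9
-  — needs 2 operands, stack has 1 → underflow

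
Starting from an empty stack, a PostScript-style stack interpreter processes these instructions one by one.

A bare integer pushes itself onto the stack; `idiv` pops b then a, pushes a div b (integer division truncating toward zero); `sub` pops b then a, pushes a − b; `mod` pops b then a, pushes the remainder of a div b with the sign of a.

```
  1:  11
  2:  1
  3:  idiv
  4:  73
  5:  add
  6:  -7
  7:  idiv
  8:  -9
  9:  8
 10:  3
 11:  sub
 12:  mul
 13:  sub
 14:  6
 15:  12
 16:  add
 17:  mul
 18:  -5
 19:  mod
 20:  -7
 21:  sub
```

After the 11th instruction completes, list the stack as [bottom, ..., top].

[-12, -9, 5]

11   → [11]
1    → [11, 1]
idiv → [11]
73   → [11, 73]
add  → [84]
-7   → [84, -7]
idiv → [-12]
-9   → [-12, -9]
8    → [-12, -9, 8]
3    → [-12, -9, 8, 3]
sub  → [-12, -9, 5]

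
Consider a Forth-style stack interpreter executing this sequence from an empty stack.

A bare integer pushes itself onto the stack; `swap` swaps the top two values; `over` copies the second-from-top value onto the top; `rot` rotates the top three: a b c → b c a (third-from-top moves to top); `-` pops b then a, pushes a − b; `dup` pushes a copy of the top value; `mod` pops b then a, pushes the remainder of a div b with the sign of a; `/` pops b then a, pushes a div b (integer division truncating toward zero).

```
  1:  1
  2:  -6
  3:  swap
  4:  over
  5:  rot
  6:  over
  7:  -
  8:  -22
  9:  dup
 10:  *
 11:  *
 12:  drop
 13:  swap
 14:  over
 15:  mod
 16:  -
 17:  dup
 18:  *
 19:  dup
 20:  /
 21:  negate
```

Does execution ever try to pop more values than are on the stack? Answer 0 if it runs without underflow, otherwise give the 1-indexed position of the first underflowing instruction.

1      → [1]
-6     → [1, -6]
swap   → [-6, 1]
over   → [-6, 1, -6]
rot    → [1, -6, -6]
over   → [1, -6, -6, -6]
-      → [1, -6, 0]
-22    → [1, -6, 0, -22]
dup    → [1, -6, 0, -22, -22]
*      → [1, -6, 0, 484]
*      → [1, -6, 0]
drop   → [1, -6]
swap   → [-6, 1]
over   → [-6, 1, -6]
mod    → [-6, 1]
-      → [-7]
dup    → [-7, -7]
*      → [49]
dup    → [49, 49]
/      → [1]
negate → [-1]

0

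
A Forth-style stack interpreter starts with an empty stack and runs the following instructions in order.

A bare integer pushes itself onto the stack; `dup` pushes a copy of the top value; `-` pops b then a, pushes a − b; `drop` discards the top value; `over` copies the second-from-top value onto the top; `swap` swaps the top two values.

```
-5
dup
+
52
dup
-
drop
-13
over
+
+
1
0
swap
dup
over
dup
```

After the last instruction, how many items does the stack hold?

6

-5    -5
dup   -5 -5
+     -10
52    -10 52
dup   -10 52 52
-     -10 0
drop  -10
-13   -10 -13
over  -10 -13 -10
+     -10 -23
+     -33
1     -33 1
0     -33 1 0
swap  -33 0 1
dup   -33 0 1 1
over  -33 0 1 1 1
dup   -33 0 1 1 1 1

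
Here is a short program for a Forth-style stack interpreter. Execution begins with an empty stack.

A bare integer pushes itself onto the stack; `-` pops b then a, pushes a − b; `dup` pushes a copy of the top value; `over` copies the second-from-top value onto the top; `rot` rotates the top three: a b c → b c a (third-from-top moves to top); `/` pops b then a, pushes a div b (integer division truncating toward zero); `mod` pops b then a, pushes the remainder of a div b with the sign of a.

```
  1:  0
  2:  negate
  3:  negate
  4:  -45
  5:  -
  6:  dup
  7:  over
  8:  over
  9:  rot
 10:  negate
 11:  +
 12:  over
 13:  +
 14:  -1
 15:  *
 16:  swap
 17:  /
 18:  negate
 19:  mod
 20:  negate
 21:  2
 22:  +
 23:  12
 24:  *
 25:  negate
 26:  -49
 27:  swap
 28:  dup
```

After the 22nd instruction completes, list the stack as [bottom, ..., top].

[2]

0       [0]
negate  [0]
negate  [0]
-45     [0, -45]
-       [45]
dup     [45, 45]
over    [45, 45, 45]
over    [45, 45, 45, 45]
rot     [45, 45, 45, 45]
negate  [45, 45, 45, -45]
+       [45, 45, 0]
over    [45, 45, 0, 45]
+       [45, 45, 45]
-1      [45, 45, 45, -1]
*       [45, 45, -45]
swap    [45, -45, 45]
/       [45, -1]
negate  [45, 1]
mod     [0]
negate  [0]
2       [0, 2]
+       [2]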